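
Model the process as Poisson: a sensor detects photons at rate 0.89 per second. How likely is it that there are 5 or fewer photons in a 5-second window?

0.7114

Over the interval, μ = 0.89 × 5 = 4.45 (a 5-second window = 5 seconds).
P(N ≤ 5) = Σ_{j=0}^{5} e^(−μ) μ^j/j! ≈ 0.7114.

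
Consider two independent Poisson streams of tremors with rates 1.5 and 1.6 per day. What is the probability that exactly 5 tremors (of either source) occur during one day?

0.1075

Independent Poisson processes superpose: combined rate λ = 1.5 + 1.6 = 3.1 per day.
So μ = 3.1.
P(N = 5) = e^(−3.1) · 3.1^5/5! ≈ 0.1075.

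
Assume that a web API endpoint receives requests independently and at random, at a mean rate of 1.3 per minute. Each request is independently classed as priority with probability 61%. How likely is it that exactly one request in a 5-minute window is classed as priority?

0.0752

Thinning: the requests that are classed as priority themselves form a Poisson process with rate 0.61 × 1.3 = 0.793 per minute.
Over the interval, μ = 0.793 × 5 = 3.965 (a 5-minute window = 5 minutes).
P(N = 1) = e^(−3.965) · 3.965^1/1! ≈ 0.0752.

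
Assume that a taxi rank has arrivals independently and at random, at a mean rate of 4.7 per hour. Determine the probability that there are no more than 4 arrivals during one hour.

With mean μ = 4.7 per hour,
P(N ≤ 4) = Σ_{j=0}^{4} e^(−μ) μ^j/j! ≈ 0.4946.

0.4946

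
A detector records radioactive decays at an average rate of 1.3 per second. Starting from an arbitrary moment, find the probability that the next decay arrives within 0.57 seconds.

0.5234

Inter-arrival times are exponential with rate λ = 1.3 per second.
P(T ≤ 0.57) = 1 − e^(−λt) = 1 − e^(−1.3 × 0.57) = 1 − e^(−0.741) ≈ 0.5234.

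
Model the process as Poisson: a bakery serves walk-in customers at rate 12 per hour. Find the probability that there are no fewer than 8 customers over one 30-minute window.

Over the interval, μ = 12 × 0.5 = 6 (a 30-minute window = 0.5 hours).
P(N ≥ 8) = 1 − P(N ≤ 7) = 1 − Σ_{j=0}^{7} e^(−μ) μ^j/j! ≈ 0.2560.

0.2560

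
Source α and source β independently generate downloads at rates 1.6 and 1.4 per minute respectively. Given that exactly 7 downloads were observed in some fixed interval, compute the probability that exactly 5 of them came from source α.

Given the total, each event is independently from source α with probability p = λ_α/(λ_α+λ_β) = 1.6/3 ≈ 0.5333.
So K ~ Binomial(7, 1.6/3): P(K = 5) = C(7,5) · (1.6/3)^5 · (1.4/3)^2 ≈ 0.1973.

0.1973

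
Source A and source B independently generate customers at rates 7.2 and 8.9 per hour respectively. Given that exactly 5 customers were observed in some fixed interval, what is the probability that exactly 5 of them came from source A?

0.0179

Given the total, each event is independently from source A with probability p = λ_A/(λ_A+λ_B) = 7.2/16.1 ≈ 0.4472.
So K ~ Binomial(5, 7.2/16.1): P(K = 5) = C(5,5) · (7.2/16.1)^5 · (8.9/16.1)^0 ≈ 0.0179.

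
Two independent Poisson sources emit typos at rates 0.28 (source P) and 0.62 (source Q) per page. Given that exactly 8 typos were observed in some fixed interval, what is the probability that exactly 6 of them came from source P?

0.0120

Given the total, each event is independently from source P with probability p = λ_P/(λ_P+λ_Q) = 0.28/0.9 ≈ 0.3111.
So K ~ Binomial(8, 0.28/0.9): P(K = 6) = C(8,6) · (0.28/0.9)^6 · (0.62/0.9)^2 ≈ 0.0120.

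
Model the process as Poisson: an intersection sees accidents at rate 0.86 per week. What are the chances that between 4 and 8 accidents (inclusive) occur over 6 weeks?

0.6777

Over the interval, μ = 0.86 × 6 = 5.16 (6 weeks).
P(4 ≤ N ≤ 8) = Σ_{j=4}^{8} e^(−5.16) · 5.16^j/j! ≈ 0.6777.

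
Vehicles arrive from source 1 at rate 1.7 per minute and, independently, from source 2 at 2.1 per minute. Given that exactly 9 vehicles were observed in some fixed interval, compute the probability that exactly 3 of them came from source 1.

0.2142

Given the total, each event is independently from source 1 with probability p = λ_1/(λ_1+λ_2) = 1.7/3.8 ≈ 0.4474.
So K ~ Binomial(9, 1.7/3.8): P(K = 3) = C(9,3) · (1.7/3.8)^3 · (2.1/3.8)^6 ≈ 0.2142.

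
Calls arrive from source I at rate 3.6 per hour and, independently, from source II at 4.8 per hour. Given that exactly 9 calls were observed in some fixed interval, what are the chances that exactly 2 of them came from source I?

Given the total, each event is independently from source I with probability p = λ_I/(λ_I+λ_II) = 3.6/8.4 ≈ 0.4286.
So K ~ Binomial(9, 3.6/8.4): P(K = 2) = C(9,2) · (3.6/8.4)^2 · (4.8/8.4)^7 ≈ 0.1315.

0.1315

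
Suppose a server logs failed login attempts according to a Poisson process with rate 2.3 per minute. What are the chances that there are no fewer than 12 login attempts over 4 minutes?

Over the interval, μ = 2.3 × 4 = 9.2 (4 minutes).
P(N ≥ 12) = 1 − P(N ≤ 11) = 1 − Σ_{j=0}^{11} e^(−μ) μ^j/j! ≈ 0.2168.

0.2168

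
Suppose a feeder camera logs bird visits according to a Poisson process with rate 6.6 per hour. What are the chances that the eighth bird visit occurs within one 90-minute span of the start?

Over the interval, μ = 6.6 × 1.5 = 9.9 (a 90-minute span = 1.5 hours).
The eighth arrival falls in the interval iff at least 8 events occur there: P(S_8 ≤ t) = P(N ≥ 8) = 1 − P(N ≤ 7) ≈ 0.7706.

0.7706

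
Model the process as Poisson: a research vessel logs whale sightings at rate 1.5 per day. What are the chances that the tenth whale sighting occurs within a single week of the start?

Over the interval, μ = 1.5 × 7 = 10.5 (a week = 7 days).
The tenth arrival falls in the interval iff at least 10 events occur there: P(S_10 ≤ t) = P(N ≥ 10) = 1 − P(N ≤ 9) ≈ 0.6029.

0.6029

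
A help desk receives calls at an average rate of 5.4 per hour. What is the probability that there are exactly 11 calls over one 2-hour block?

0.1192

Over the interval, μ = 5.4 × 2 = 10.8 (a 2-hour block = 2 hours).
P(N = 11) = e^(−μ) μ^11/11! = e^(−10.8) · 10.8^11/39916800 ≈ 0.1192.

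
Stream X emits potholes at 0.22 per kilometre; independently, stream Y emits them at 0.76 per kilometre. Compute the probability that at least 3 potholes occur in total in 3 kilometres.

0.5632

Independent Poisson processes superpose: combined rate λ = 0.22 + 0.76 = 0.98 per kilometre.
Over the interval, μ = 0.98 × 3 = 2.94 (3 kilometres).
P(N ≥ 3) = 1 − P(N ≤ 2) ≈ 0.5632.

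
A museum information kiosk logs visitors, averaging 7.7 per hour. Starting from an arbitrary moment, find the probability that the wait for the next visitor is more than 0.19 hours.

The wait for the next event is exponential with rate λ = 7.7 per hour.
P(T > 0.19) = e^(−λt) = e^(−7.7 × 0.19) = e^(−1.463) ≈ 0.2315.

0.2315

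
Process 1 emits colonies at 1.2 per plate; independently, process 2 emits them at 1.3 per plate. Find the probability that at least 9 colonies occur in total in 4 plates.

0.6672

Independent Poisson processes superpose: combined rate λ = 1.2 + 1.3 = 2.5 per plate.
Over the interval, μ = 2.5 × 4 = 10 (4 plates).
P(N ≥ 9) = 1 − P(N ≤ 8) ≈ 0.6672.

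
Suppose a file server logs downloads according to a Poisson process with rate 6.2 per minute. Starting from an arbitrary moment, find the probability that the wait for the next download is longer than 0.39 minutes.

0.0891

The wait for the next event is exponential with rate λ = 6.2 per minute.
P(T > 0.39) = e^(−λt) = e^(−6.2 × 0.39) = e^(−2.418) ≈ 0.0891.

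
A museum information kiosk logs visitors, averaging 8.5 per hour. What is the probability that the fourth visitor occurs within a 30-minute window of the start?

0.6138

Over the interval, μ = 8.5 × 0.5 = 4.25 (a 30-minute window = 0.5 hours).
The fourth arrival falls in the interval iff at least 4 events occur there: P(S_4 ≤ t) = P(N ≥ 4) = 1 − P(N ≤ 3) ≈ 0.6138.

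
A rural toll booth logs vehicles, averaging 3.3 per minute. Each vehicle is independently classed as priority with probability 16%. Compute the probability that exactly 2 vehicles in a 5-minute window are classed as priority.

Thinning: the vehicles that are classed as priority themselves form a Poisson process with rate 0.16 × 3.3 = 0.528 per minute.
Over the interval, μ = 0.528 × 5 = 2.64 (a 5-minute window = 5 minutes).
P(N = 2) = e^(−2.64) · 2.64^2/2! ≈ 0.2487.

0.2487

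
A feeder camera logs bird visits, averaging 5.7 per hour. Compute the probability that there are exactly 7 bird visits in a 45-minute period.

0.0720

Over the interval, μ = 5.7 × 0.75 = 4.275 (a 45-minute period = 0.75 hours).
P(N = 7) = e^(−μ) μ^7/7! = e^(−4.275) · 4.275^7/5040 ≈ 0.0720.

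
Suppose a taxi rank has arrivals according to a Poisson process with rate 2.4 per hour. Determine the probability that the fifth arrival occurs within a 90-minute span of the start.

Over the interval, μ = 2.4 × 1.5 = 3.6 (a 90-minute span = 1.5 hours).
The fifth arrival falls in the interval iff at least 5 events occur there: P(S_5 ≤ t) = P(N ≥ 5) = 1 − P(N ≤ 4) ≈ 0.2936.

0.2936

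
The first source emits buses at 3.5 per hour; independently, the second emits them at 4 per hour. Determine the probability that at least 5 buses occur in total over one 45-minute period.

0.6616

Independent Poisson processes superpose: combined rate λ = 3.5 + 4 = 7.5 per hour.
Over the interval, μ = 7.5 × 0.75 = 5.625 (a 45-minute period = 0.75 hours).
P(N ≥ 5) = 1 − P(N ≤ 4) ≈ 0.6616.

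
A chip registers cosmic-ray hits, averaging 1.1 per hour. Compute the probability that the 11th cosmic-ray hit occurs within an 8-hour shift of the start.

Over the interval, μ = 1.1 × 8 = 8.8 (an 8-hour shift = 8 hours).
The 11th arrival falls in the interval iff at least 11 events occur there: P(S_11 ≤ t) = P(N ≥ 11) = 1 − P(N ≤ 10) ≈ 0.2706.

0.2706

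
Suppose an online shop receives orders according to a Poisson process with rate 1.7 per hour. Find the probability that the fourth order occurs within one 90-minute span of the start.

Over the interval, μ = 1.7 × 1.5 = 2.55 (a 90-minute span = 1.5 hours).
The fourth arrival falls in the interval iff at least 4 events occur there: P(S_4 ≤ t) = P(N ≥ 4) = 1 − P(N ≤ 3) ≈ 0.2532.

0.2532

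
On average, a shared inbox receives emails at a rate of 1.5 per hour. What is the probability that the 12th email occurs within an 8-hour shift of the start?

0.5384

Over the interval, μ = 1.5 × 8 = 12 (an 8-hour shift = 8 hours).
The 12th arrival falls in the interval iff at least 12 events occur there: P(S_12 ≤ t) = P(N ≥ 12) = 1 − P(N ≤ 11) ≈ 0.5384.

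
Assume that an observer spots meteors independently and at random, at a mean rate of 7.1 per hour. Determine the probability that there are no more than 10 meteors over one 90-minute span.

Over the interval, μ = 7.1 × 1.5 = 10.65 (a 90-minute span = 1.5 hours).
P(N ≤ 10) = Σ_{j=0}^{10} e^(−μ) μ^j/j! ≈ 0.5023.

0.5023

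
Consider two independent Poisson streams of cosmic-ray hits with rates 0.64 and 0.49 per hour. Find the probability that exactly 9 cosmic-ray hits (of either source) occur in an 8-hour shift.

Independent Poisson processes superpose: combined rate λ = 0.64 + 0.49 = 1.13 per hour.
Over the interval, μ = 1.13 × 8 = 9.04 (an 8-hour shift = 8 hours).
P(N = 9) = e^(−9.04) · 9.04^9/9! ≈ 0.1317.

0.1317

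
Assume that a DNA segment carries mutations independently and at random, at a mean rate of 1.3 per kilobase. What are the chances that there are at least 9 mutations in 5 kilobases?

Over the interval, μ = 1.3 × 5 = 6.5 (5 kilobases).
P(N ≥ 9) = 1 − P(N ≤ 8) = 1 − Σ_{j=0}^{8} e^(−μ) μ^j/j! ≈ 0.2084.

0.2084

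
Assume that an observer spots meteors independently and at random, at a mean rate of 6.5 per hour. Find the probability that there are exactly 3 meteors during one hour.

With mean μ = 6.5 per hour,
P(N = 3) = e^(−μ) μ^3/3! = e^(−6.5) · 6.5^3/6 ≈ 0.0688.

0.0688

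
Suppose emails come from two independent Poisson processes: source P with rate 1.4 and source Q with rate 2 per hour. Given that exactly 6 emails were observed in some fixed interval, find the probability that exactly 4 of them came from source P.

0.1492

Given the total, each event is independently from source P with probability p = λ_P/(λ_P+λ_Q) = 1.4/3.4 ≈ 0.4118.
So K ~ Binomial(6, 1.4/3.4): P(K = 4) = C(6,4) · (1.4/3.4)^4 · (2/3.4)^2 ≈ 0.1492.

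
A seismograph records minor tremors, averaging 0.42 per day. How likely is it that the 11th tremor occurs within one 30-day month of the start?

0.7124

Over the interval, μ = 0.42 × 30 = 12.6 (a 30-day month = 30 days).
The 11th arrival falls in the interval iff at least 11 events occur there: P(S_11 ≤ t) = P(N ≥ 11) = 1 − P(N ≤ 10) ≈ 0.7124.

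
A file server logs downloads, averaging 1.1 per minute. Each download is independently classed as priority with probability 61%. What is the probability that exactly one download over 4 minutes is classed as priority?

Thinning: the downloads that are classed as priority themselves form a Poisson process with rate 0.61 × 1.1 = 0.671 per minute.
Over the interval, μ = 0.671 × 4 = 2.684 (4 minutes).
P(N = 1) = e^(−2.684) · 2.684^1/1! ≈ 0.1833.

0.1833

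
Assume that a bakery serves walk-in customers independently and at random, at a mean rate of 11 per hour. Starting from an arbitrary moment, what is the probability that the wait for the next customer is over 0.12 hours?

0.2671

The wait for the next event is exponential with rate λ = 11 per hour.
P(T > 0.12) = e^(−λt) = e^(−11 × 0.12) = e^(−1.32) ≈ 0.2671.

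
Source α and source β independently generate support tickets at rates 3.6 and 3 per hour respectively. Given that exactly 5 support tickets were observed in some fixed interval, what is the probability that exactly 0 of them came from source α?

0.0194

Given the total, each event is independently from source α with probability p = λ_α/(λ_α+λ_β) = 3.6/6.6 ≈ 0.5455.
So K ~ Binomial(5, 3.6/6.6): P(K = 0) = C(5,0) · (3.6/6.6)^0 · (3/6.6)^5 ≈ 0.0194.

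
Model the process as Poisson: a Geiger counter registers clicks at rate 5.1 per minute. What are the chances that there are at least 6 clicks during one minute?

With mean μ = 5.1 per minute,
P(N ≥ 6) = 1 − P(N ≤ 5) = 1 − Σ_{j=0}^{5} e^(−μ) μ^j/j! ≈ 0.4016.

0.4016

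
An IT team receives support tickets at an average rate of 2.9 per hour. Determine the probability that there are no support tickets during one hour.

With mean μ = 2.9 per hour,
P(N = 0) = e^(−μ) μ^0/0! = e^(−2.9) · 2.9^0/1 ≈ 0.0550.

0.0550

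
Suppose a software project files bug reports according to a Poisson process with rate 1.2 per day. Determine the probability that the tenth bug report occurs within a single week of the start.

Over the interval, μ = 1.2 × 7 = 8.4 (a week = 7 days).
The tenth arrival falls in the interval iff at least 10 events occur there: P(S_10 ≤ t) = P(N ≥ 10) = 1 − P(N ≤ 9) ≈ 0.3341.

0.3341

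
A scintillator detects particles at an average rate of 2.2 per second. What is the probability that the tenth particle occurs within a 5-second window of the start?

0.6595

Over the interval, μ = 2.2 × 5 = 11 (a 5-second window = 5 seconds).
The tenth arrival falls in the interval iff at least 10 events occur there: P(S_10 ≤ t) = P(N ≥ 10) = 1 − P(N ≤ 9) ≈ 0.6595.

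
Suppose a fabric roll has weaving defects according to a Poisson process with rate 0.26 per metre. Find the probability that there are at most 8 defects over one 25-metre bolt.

0.7916

Over the interval, μ = 0.26 × 25 = 6.5 (a 25-metre bolt = 25 metres).
P(N ≤ 8) = Σ_{j=0}^{8} e^(−μ) μ^j/j! ≈ 0.7916.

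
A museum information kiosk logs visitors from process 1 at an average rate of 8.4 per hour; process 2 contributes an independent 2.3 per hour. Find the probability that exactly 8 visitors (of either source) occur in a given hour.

Independent Poisson processes superpose: combined rate λ = 8.4 + 2.3 = 10.7 per hour.
So μ = 10.7.
P(N = 8) = e^(−10.7) · 10.7^8/8! ≈ 0.0961.

0.0961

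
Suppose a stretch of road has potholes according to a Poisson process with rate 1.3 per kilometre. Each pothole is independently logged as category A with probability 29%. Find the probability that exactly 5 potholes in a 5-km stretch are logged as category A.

Thinning: the potholes that are logged as category A themselves form a Poisson process with rate 0.29 × 1.3 = 0.377 per kilometre.
Over the interval, μ = 0.377 × 5 = 1.885 (a 5-km stretch = 5 kilometres).
P(N = 5) = e^(−1.885) · 1.885^5/5! ≈ 0.0301.

0.0301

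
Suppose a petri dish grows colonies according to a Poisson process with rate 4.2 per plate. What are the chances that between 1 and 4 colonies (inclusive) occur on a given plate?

0.5748

With mean μ = 4.2 per plate,
P(1 ≤ N ≤ 4) = Σ_{j=1}^{4} e^(−4.2) · 4.2^j/j! ≈ 0.5748.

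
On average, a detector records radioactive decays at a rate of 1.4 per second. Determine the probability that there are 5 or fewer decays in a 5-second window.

0.3007

Over the interval, μ = 1.4 × 5 = 7 (a 5-second window = 5 seconds).
P(N ≤ 5) = Σ_{j=0}^{5} e^(−μ) μ^j/j! ≈ 0.3007.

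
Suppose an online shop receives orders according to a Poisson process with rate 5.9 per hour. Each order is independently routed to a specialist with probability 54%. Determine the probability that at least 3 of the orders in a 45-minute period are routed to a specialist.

0.4275

Thinning: the orders that are routed to a specialist themselves form a Poisson process with rate 0.54 × 5.9 = 3.186 per hour.
Over the interval, μ = 3.186 × 0.75 = 2.3895 (a 45-minute period = 0.75 hours).
P(N ≥ 3) = 1 − P(N ≤ 2) ≈ 0.4275.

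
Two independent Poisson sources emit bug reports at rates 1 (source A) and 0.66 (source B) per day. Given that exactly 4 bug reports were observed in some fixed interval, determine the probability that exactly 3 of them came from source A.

0.3477

Given the total, each event is independently from source A with probability p = λ_A/(λ_A+λ_B) = 1/1.66 ≈ 0.6024.
So K ~ Binomial(4, 1/1.66): P(K = 3) = C(4,3) · (1/1.66)^3 · (0.66/1.66)^1 ≈ 0.3477.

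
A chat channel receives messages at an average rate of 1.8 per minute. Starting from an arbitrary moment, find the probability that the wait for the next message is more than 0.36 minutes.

The wait for the next event is exponential with rate λ = 1.8 per minute.
P(T > 0.36) = e^(−λt) = e^(−1.8 × 0.36) = e^(−0.648) ≈ 0.5231.

0.5231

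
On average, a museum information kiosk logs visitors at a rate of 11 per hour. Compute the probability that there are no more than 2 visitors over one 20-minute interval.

Over the interval, μ = 11 × 1/3 ≈ 3.66667 (a 20-minute interval = 1/3 hours).
P(N ≤ 2) = Σ_{j=0}^{2} e^(−μ) μ^j/j! ≈ 0.2911.

0.2911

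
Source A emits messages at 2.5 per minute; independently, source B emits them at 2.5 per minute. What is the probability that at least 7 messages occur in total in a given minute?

0.2378

Independent Poisson processes superpose: combined rate λ = 2.5 + 2.5 = 5 per minute.
So μ = 5.
P(N ≥ 7) = 1 − P(N ≤ 6) ≈ 0.2378.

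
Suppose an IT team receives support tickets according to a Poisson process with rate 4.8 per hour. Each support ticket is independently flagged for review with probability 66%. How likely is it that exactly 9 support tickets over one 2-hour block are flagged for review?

0.0803

Thinning: the support tickets that are flagged for review themselves form a Poisson process with rate 0.66 × 4.8 = 3.168 per hour.
Over the interval, μ = 3.168 × 2 = 6.336 (a 2-hour block = 2 hours).
P(N = 9) = e^(−6.336) · 6.336^9/9! ≈ 0.0803.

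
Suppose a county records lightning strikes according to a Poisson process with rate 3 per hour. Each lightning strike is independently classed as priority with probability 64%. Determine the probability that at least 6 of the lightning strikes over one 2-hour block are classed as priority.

0.1904

Thinning: the lightning strikes that are classed as priority themselves form a Poisson process with rate 0.64 × 3 = 1.92 per hour.
Over the interval, μ = 1.92 × 2 = 3.84 (a 2-hour block = 2 hours).
P(N ≥ 6) = 1 − P(N ≤ 5) ≈ 0.1904.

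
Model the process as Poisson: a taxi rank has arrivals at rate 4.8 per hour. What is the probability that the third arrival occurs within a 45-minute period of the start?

0.6973

Over the interval, μ = 4.8 × 0.75 = 3.6 (a 45-minute period = 0.75 hours).
The third arrival falls in the interval iff at least 3 events occur there: P(S_3 ≤ t) = P(N ≥ 3) = 1 − P(N ≤ 2) ≈ 0.6973.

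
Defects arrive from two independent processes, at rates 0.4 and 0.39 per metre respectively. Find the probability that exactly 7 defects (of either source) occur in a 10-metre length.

0.1413

Independent Poisson processes superpose: combined rate λ = 0.4 + 0.39 = 0.79 per metre.
Over the interval, μ = 0.79 × 10 = 7.9 (a 10-metre length = 10 metres).
P(N = 7) = e^(−7.9) · 7.9^7/7! ≈ 0.1413.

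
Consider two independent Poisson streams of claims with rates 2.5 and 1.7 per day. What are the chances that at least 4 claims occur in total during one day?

0.6046

Independent Poisson processes superpose: combined rate λ = 2.5 + 1.7 = 4.2 per day.
So μ = 4.2.
P(N ≥ 4) = 1 − P(N ≤ 3) ≈ 0.6046.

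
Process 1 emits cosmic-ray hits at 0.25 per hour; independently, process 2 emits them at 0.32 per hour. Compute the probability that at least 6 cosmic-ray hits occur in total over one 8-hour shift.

0.3074

Independent Poisson processes superpose: combined rate λ = 0.25 + 0.32 = 0.57 per hour.
Over the interval, μ = 0.57 × 8 = 4.56 (an 8-hour shift = 8 hours).
P(N ≥ 6) = 1 − P(N ≤ 5) ≈ 0.3074.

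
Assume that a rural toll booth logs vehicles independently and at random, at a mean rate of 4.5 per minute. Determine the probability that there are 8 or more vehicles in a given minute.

0.0866

With mean μ = 4.5 per minute,
P(N ≥ 8) = 1 − P(N ≤ 7) = 1 − Σ_{j=0}^{7} e^(−μ) μ^j/j! ≈ 0.0866.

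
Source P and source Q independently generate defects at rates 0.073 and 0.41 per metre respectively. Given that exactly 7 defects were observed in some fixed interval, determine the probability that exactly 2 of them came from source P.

0.2114

Given the total, each event is independently from source P with probability p = λ_P/(λ_P+λ_Q) = 0.073/0.483 ≈ 0.1511.
So K ~ Binomial(7, 0.073/0.483): P(K = 2) = C(7,2) · (0.073/0.483)^2 · (0.41/0.483)^5 ≈ 0.2114.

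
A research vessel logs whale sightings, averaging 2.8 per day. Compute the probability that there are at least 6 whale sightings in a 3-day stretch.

Over the interval, μ = 2.8 × 3 = 8.4 (a 3-day stretch = 3 days).
P(N ≥ 6) = 1 − P(N ≤ 5) = 1 − Σ_{j=0}^{5} e^(−μ) μ^j/j! ≈ 0.8427.

0.8427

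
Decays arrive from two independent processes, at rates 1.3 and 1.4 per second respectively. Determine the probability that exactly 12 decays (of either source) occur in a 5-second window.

0.1049

Independent Poisson processes superpose: combined rate λ = 1.3 + 1.4 = 2.7 per second.
Over the interval, μ = 2.7 × 5 = 13.5 (a 5-second window = 5 seconds).
P(N = 12) = e^(−13.5) · 13.5^12/12! ≈ 0.1049.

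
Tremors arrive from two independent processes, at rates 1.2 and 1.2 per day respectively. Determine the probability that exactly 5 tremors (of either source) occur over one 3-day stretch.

Independent Poisson processes superpose: combined rate λ = 1.2 + 1.2 = 2.4 per day.
Over the interval, μ = 2.4 × 3 = 7.2 (a 3-day stretch = 3 days).
P(N = 5) = e^(−7.2) · 7.2^5/5! ≈ 0.1204.

0.1204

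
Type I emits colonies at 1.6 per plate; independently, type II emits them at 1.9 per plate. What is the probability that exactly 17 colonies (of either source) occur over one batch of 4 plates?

Independent Poisson processes superpose: combined rate λ = 1.6 + 1.9 = 3.5 per plate.
Over the interval, μ = 3.5 × 4 = 14 (a batch of 4 plates = 4 plates).
P(N = 17) = e^(−14) · 14^17/17! ≈ 0.0713.

0.0713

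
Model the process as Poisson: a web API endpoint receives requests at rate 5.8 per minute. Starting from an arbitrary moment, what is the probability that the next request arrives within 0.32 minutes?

0.8437

Inter-arrival times are exponential with rate λ = 5.8 per minute.
P(T ≤ 0.32) = 1 − e^(−λt) = 1 − e^(−5.8 × 0.32) = 1 − e^(−1.856) ≈ 0.8437.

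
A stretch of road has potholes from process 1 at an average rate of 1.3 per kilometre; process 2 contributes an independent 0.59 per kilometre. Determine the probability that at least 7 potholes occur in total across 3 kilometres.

Independent Poisson processes superpose: combined rate λ = 1.3 + 0.59 = 1.89 per kilometre.
Over the interval, μ = 1.89 × 3 = 5.67 (3 kilometres).
P(N ≥ 7) = 1 − P(N ≤ 6) ≈ 0.3409.

0.3409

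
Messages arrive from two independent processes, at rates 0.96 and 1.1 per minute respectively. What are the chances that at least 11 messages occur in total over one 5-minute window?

0.4544

Independent Poisson processes superpose: combined rate λ = 0.96 + 1.1 = 2.06 per minute.
Over the interval, μ = 2.06 × 5 = 10.3 (a 5-minute window = 5 minutes).
P(N ≥ 11) = 1 − P(N ≤ 10) ≈ 0.4544.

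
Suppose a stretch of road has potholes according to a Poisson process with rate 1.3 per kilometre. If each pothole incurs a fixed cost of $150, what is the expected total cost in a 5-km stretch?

$975

E[N] = 1.3 × 5 = 6.5 (a 5-km stretch = 5 kilometres); E[cost] = 6.5 × $150 = $975.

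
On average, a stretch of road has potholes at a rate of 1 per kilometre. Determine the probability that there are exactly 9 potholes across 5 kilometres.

Over the interval, μ = 1 × 5 = 5 (5 kilometres).
P(N = 9) = e^(−μ) μ^9/9! = e^(−5) · 5^9/362880 ≈ 0.0363.

0.0363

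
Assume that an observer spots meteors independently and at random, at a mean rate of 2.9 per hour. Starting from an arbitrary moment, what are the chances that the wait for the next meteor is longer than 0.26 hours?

0.4705

The wait for the next event is exponential with rate λ = 2.9 per hour.
P(T > 0.26) = e^(−λt) = e^(−2.9 × 0.26) = e^(−0.754) ≈ 0.4705.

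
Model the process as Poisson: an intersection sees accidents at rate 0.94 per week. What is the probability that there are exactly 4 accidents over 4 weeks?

0.1939

Over the interval, μ = 0.94 × 4 = 3.76 (4 weeks).
P(N = 4) = e^(−μ) μ^4/4! = e^(−3.76) · 3.76^4/24 ≈ 0.1939.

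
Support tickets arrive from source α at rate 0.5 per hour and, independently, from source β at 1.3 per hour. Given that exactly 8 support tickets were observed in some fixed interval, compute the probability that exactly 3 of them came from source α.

0.2358

Given the total, each event is independently from source α with probability p = λ_α/(λ_α+λ_β) = 0.5/1.8 ≈ 0.2778.
So K ~ Binomial(8, 0.5/1.8): P(K = 3) = C(8,3) · (0.5/1.8)^3 · (1.3/1.8)^5 ≈ 0.2358.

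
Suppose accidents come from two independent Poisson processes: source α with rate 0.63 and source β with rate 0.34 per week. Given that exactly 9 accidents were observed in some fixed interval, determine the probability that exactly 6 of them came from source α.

0.2715

Given the total, each event is independently from source α with probability p = λ_α/(λ_α+λ_β) = 0.63/0.97 ≈ 0.6495.
So K ~ Binomial(9, 0.63/0.97): P(K = 6) = C(9,6) · (0.63/0.97)^6 · (0.34/0.97)^3 ≈ 0.2715.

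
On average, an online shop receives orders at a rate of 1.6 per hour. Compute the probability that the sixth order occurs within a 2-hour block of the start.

Over the interval, μ = 1.6 × 2 = 3.2 (a 2-hour block = 2 hours).
The sixth arrival falls in the interval iff at least 6 events occur there: P(S_6 ≤ t) = P(N ≥ 6) = 1 − P(N ≤ 5) ≈ 0.1054.

0.1054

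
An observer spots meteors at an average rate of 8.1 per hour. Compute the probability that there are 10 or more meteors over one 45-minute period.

Over the interval, μ = 8.1 × 0.75 = 6.075 (a 45-minute period = 0.75 hours).
P(N ≥ 10) = 1 − P(N ≤ 9) = 1 − Σ_{j=0}^{9} e^(−μ) μ^j/j! ≈ 0.0892.

0.0892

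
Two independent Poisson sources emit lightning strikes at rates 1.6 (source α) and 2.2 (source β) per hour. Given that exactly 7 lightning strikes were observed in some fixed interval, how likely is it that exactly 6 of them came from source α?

Given the total, each event is independently from source α with probability p = λ_α/(λ_α+λ_β) = 1.6/3.8 ≈ 0.4211.
So K ~ Binomial(7, 1.6/3.8): P(K = 6) = C(7,6) · (1.6/3.8)^6 · (2.2/3.8)^1 ≈ 0.0226.

0.0226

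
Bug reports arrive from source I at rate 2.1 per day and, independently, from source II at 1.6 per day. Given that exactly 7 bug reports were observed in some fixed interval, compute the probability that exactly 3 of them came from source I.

0.2238

Given the total, each event is independently from source I with probability p = λ_I/(λ_I+λ_II) = 2.1/3.7 ≈ 0.5676.
So K ~ Binomial(7, 2.1/3.7): P(K = 3) = C(7,3) · (2.1/3.7)^3 · (1.6/3.7)^4 ≈ 0.2238.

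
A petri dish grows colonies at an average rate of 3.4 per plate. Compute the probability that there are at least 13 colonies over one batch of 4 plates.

0.6011

Over the interval, μ = 3.4 × 4 = 13.6 (a batch of 4 plates = 4 plates).
P(N ≥ 13) = 1 − P(N ≤ 12) = 1 − Σ_{j=0}^{12} e^(−μ) μ^j/j! ≈ 0.6011.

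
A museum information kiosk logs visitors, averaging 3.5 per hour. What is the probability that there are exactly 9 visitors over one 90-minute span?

Over the interval, μ = 3.5 × 1.5 = 5.25 (a 90-minute span = 1.5 hours).
P(N = 9) = e^(−μ) μ^9/9! = e^(−5.25) · 5.25^9/362880 ≈ 0.0438.

0.0438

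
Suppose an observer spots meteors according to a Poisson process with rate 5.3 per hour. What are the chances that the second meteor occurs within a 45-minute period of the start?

0.9066

Over the interval, μ = 5.3 × 0.75 = 3.975 (a 45-minute period = 0.75 hours).
The second arrival falls in the interval iff at least 2 events occur there: P(S_2 ≤ t) = P(N ≥ 2) = 1 − P(N ≤ 1) ≈ 0.9066.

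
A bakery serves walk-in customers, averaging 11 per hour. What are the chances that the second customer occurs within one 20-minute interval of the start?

0.8807

Over the interval, μ = 11 × 1/3 ≈ 3.66667 (a 20-minute interval = 1/3 hours).
The second arrival falls in the interval iff at least 2 events occur there: P(S_2 ≤ t) = P(N ≥ 2) = 1 − P(N ≤ 1) ≈ 0.8807.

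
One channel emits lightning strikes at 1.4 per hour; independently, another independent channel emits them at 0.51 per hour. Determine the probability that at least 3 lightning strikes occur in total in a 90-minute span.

Independent Poisson processes superpose: combined rate λ = 1.4 + 0.51 = 1.91 per hour.
Over the interval, μ = 1.91 × 1.5 = 2.865 (a 90-minute span = 1.5 hours).
P(N ≥ 3) = 1 − P(N ≤ 2) ≈ 0.5459.

0.5459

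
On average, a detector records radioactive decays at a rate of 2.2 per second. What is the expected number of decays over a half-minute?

E[N] = λt = 2.2 × 30 = 66 (a half-minute = 30 seconds).

66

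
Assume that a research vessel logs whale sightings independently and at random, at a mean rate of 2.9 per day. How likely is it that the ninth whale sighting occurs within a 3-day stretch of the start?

Over the interval, μ = 2.9 × 3 = 8.7 (a 3-day stretch = 3 days).
The ninth arrival falls in the interval iff at least 9 events occur there: P(S_9 ≤ t) = P(N ≥ 9) = 1 − P(N ≤ 8) ≈ 0.5042.

0.5042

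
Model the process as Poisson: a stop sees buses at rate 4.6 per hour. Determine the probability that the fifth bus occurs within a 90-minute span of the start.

0.8177

Over the interval, μ = 4.6 × 1.5 = 6.9 (a 90-minute span = 1.5 hours).
The fifth arrival falls in the interval iff at least 5 events occur there: P(S_5 ≤ t) = P(N ≥ 5) = 1 − P(N ≤ 4) ≈ 0.8177.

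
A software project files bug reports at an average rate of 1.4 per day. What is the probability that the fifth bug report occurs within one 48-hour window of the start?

Over the interval, μ = 1.4 × 2 = 2.8 (a 48-hour window = 2 days).
The fifth arrival falls in the interval iff at least 5 events occur there: P(S_5 ≤ t) = P(N ≥ 5) = 1 − P(N ≤ 4) ≈ 0.1523.

0.1523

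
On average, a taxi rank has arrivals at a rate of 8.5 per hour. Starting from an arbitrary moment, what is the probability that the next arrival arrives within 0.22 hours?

0.8459

Inter-arrival times are exponential with rate λ = 8.5 per hour.
P(T ≤ 0.22) = 1 − e^(−λt) = 1 − e^(−8.5 × 0.22) = 1 − e^(−1.87) ≈ 0.8459.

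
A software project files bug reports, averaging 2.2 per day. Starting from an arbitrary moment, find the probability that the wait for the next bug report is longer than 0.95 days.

The wait for the next event is exponential with rate λ = 2.2 per day.
P(T > 0.95) = e^(−λt) = e^(−2.2 × 0.95) = e^(−2.09) ≈ 0.1237.

0.1237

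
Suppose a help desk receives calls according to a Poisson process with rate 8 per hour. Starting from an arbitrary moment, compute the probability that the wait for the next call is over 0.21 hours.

The wait for the next event is exponential with rate λ = 8 per hour.
P(T > 0.21) = e^(−λt) = e^(−8 × 0.21) = e^(−1.68) ≈ 0.1864.

0.1864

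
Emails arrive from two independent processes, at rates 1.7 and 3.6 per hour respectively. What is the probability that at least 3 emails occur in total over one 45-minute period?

Independent Poisson processes superpose: combined rate λ = 1.7 + 3.6 = 5.3 per hour.
Over the interval, μ = 5.3 × 0.75 = 3.975 (a 45-minute period = 0.75 hours).
P(N ≥ 3) = 1 − P(N ≤ 2) ≈ 0.7582.

0.7582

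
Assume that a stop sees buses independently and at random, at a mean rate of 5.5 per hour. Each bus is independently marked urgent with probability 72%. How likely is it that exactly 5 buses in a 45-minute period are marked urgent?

0.0988

Thinning: the buses that are marked urgent themselves form a Poisson process with rate 0.72 × 5.5 = 3.96 per hour.
Over the interval, μ = 3.96 × 0.75 = 2.97 (a 45-minute period = 0.75 hours).
P(N = 5) = e^(−2.97) · 2.97^5/5! ≈ 0.0988.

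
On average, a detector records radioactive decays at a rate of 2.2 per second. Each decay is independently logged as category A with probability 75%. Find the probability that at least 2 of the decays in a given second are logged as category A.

Thinning: the decays that are logged as category A themselves form a Poisson process with rate 0.75 × 2.2 = 1.65 per second.
So μ = 1.65.
P(N ≥ 2) = 1 − P(N ≤ 1) ≈ 0.4911.

0.4911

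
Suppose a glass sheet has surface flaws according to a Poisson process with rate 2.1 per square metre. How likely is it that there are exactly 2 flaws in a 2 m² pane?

0.1323

Over the interval, μ = 2.1 × 2 = 4.2 (a 2 m² pane = 2 square metres).
P(N = 2) = e^(−μ) μ^2/2! = e^(−4.2) · 4.2^2/2 ≈ 0.1323.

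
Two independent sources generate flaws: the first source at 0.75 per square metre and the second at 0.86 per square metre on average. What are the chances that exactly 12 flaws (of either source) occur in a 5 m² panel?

0.0493

Independent Poisson processes superpose: combined rate λ = 0.75 + 0.86 = 1.61 per square metre.
Over the interval, μ = 1.61 × 5 = 8.05 (a 5 m² panel = 5 square metres).
P(N = 12) = e^(−8.05) · 8.05^12/12! ≈ 0.0493.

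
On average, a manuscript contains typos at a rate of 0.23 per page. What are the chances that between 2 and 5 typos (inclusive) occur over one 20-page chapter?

0.6295

Over the interval, μ = 0.23 × 20 = 4.6 (a 20-page chapter = 20 pages).
P(2 ≤ N ≤ 5) = Σ_{j=2}^{5} e^(−4.6) · 4.6^j/j! ≈ 0.6295.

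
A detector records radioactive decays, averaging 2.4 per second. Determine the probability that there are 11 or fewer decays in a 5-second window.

Over the interval, μ = 2.4 × 5 = 12 (a 5-second window = 5 seconds).
P(N ≤ 11) = Σ_{j=0}^{11} e^(−μ) μ^j/j! ≈ 0.4616.

0.4616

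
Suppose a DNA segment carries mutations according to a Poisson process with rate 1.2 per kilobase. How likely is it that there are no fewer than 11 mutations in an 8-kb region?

0.3671

Over the interval, μ = 1.2 × 8 = 9.6 (an 8-kb region = 8 kilobases).
P(N ≥ 11) = 1 − P(N ≤ 10) = 1 − Σ_{j=0}^{10} e^(−μ) μ^j/j! ≈ 0.3671.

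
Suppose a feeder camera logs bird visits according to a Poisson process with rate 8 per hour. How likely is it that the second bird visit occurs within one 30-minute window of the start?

0.9084

Over the interval, μ = 8 × 0.5 = 4 (a 30-minute window = 0.5 hours).
The second arrival falls in the interval iff at least 2 events occur there: P(S_2 ≤ t) = P(N ≥ 2) = 1 − P(N ≤ 1) ≈ 0.9084.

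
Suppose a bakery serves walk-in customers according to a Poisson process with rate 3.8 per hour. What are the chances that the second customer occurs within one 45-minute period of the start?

Over the interval, μ = 3.8 × 0.75 = 2.85 (a 45-minute period = 0.75 hours).
The second arrival falls in the interval iff at least 2 events occur there: P(S_2 ≤ t) = P(N ≥ 2) = 1 − P(N ≤ 1) ≈ 0.7773.

0.7773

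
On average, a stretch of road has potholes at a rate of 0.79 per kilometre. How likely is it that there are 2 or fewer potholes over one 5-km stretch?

Over the interval, μ = 0.79 × 5 = 3.95 (a 5-km stretch = 5 kilometres).
P(N ≤ 2) = Σ_{j=0}^{2} e^(−μ) μ^j/j! ≈ 0.2455.

0.2455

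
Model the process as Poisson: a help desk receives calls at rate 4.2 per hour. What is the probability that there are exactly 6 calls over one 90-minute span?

Over the interval, μ = 4.2 × 1.5 = 6.3 (a 90-minute span = 1.5 hours).
P(N = 6) = e^(−μ) μ^6/6! = e^(−6.3) · 6.3^6/720 ≈ 0.1595.

0.1595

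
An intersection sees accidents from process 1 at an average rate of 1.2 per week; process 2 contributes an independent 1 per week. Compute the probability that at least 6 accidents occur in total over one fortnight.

0.2801

Independent Poisson processes superpose: combined rate λ = 1.2 + 1 = 2.2 per week.
Over the interval, μ = 2.2 × 2 = 4.4 (a fortnight = 2 weeks).
P(N ≥ 6) = 1 − P(N ≤ 5) ≈ 0.2801.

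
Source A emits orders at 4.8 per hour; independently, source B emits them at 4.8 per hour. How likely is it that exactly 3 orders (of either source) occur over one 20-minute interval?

Independent Poisson processes superpose: combined rate λ = 4.8 + 4.8 = 9.6 per hour.
Over the interval, μ = 9.6 × 1/3 = 3.2 (a 20-minute interval = 1/3 hours).
P(N = 3) = e^(−3.2) · 3.2^3/3! ≈ 0.2226.

0.2226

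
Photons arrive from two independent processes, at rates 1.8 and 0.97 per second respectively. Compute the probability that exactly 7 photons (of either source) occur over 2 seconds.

0.1248

Independent Poisson processes superpose: combined rate λ = 1.8 + 0.97 = 2.77 per second.
Over the interval, μ = 2.77 × 2 = 5.54 (2 seconds).
P(N = 7) = e^(−5.54) · 5.54^7/7! ≈ 0.1248.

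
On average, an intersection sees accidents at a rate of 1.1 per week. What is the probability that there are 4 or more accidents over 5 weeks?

Over the interval, μ = 1.1 × 5 = 5.5 (5 weeks).
P(N ≥ 4) = 1 − P(N ≤ 3) = 1 − Σ_{j=0}^{3} e^(−μ) μ^j/j! ≈ 0.7983.

0.7983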